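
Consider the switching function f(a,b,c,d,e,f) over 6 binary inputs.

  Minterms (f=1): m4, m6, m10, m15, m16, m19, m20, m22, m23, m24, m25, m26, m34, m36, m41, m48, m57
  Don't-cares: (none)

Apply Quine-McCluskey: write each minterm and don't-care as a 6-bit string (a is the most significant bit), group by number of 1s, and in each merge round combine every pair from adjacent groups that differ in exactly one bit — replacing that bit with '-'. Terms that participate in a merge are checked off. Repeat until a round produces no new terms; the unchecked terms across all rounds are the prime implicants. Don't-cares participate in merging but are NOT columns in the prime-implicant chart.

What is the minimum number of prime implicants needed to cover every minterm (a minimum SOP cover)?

9

size-2^0 implicants → 000100(✓)  000110(✓)  001010(✓)  001111  010000(✓)  010011(✓)  010100(✓)  010110(✓)  010111(✓)  011000(✓)  011001(✓)  011010(✓)  100010  100100(✓)  101001(✓)  110000(✓)  111001(✓)
size-2^1 implicants → -00100  -10000  -11001  0-0100(✓)  0-0110(✓)  0-1010  0001-0(✓)  01-000  010-00  010-11  0101-0(✓)  01011-  0110-0  01100-  1-1001
size-2^2 implicants → 0-01-0
Unchecked terms (primes): -00100, -10000, -11001, 0-01-0, 0-1010, 001111, 01-000, 010-00, 010-11, 01011-, 0110-0, 01100-, 1-1001, 100010
Minterm coverage:
  m4 ⊆ -00100,0-01-0
  m6 ⊆ 0-01-0 [E]
  m10 ⊆ 0-1010 [E]
  m15 ⊆ 001111 [E]
  m16 ⊆ -10000,01-000,010-00
  m19 ⊆ 010-11 [E]
  m20 ⊆ 0-01-0,010-00
  m22 ⊆ 0-01-0,01011-
  m23 ⊆ 010-11,01011-
  m24 ⊆ 01-000,0110-0,01100-
  m25 ⊆ -11001,01100-
  m26 ⊆ 0-1010,0110-0
  m34 ⊆ 100010 [E]
  m36 ⊆ -00100 [E]
  m41 ⊆ 1-1001 [E]
  m48 ⊆ -10000 [E]
  m57 ⊆ -11001,1-1001
E = {-00100, -10000, 0-01-0, 0-1010, 001111, 010-11, 1-1001, 100010}
Petrick residual → 01100-
Cover = b'c'de'f' + bc'd'e'f' + a'c'df' + a'cd'ef' + a'b'cdef + a'bc'ef + a'bcd'e' + acd'e'f + ab'c'd'ef'  |cover|=9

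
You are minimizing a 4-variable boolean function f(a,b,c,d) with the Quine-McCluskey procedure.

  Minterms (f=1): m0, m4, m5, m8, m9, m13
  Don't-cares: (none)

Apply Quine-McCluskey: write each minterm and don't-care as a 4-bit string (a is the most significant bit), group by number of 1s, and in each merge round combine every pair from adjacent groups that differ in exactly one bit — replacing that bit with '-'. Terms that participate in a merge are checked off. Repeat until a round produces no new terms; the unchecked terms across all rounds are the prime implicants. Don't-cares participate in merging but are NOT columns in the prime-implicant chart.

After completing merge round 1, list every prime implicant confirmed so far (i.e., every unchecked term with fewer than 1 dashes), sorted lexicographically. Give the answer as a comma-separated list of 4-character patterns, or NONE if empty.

Round 0: 0000✓ 0100✓ 0101✓ 1000✓ 1001✓ 1101✓
Round 1: -000 -101 0-00 010- 1-01 100-
PIs = {-000, -101, 0-00, 010-, 1-01, 100-}

NONE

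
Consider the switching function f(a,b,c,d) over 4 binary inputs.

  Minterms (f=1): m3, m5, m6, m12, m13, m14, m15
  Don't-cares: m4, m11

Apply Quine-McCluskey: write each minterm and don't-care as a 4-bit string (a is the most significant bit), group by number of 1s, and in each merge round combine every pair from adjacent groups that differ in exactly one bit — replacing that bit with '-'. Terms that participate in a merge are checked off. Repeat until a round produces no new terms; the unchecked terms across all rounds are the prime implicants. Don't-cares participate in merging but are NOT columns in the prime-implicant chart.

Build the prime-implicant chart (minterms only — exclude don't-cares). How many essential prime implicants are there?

size-2^0 implicants → 0011(✓)  0100(✓)  0101(✓)  0110(✓)  1011(✓)  1100(✓)  1101(✓)  1110(✓)  1111(✓)
size-2^1 implicants → -011  -100(✓)  -101(✓)  -110(✓)  01-0(✓)  010-(✓)  1-11  11-0(✓)  11-1(✓)  110-(✓)  111-(✓)
size-2^2 implicants → -1-0  -10-  11--
Unchecked terms (primes): -011, -1-0, -10-, 1-11, 11--
Minterm coverage:
  m3 ⊆ -011 [E]
  m5 ⊆ -10- [E]
  m6 ⊆ -1-0 [E]
  m12 ⊆ -1-0,-10-,11--
  m13 ⊆ -10-,11--
  m14 ⊆ -1-0,11--
  m15 ⊆ 1-11,11--
E = {-011, -1-0, -10-}

3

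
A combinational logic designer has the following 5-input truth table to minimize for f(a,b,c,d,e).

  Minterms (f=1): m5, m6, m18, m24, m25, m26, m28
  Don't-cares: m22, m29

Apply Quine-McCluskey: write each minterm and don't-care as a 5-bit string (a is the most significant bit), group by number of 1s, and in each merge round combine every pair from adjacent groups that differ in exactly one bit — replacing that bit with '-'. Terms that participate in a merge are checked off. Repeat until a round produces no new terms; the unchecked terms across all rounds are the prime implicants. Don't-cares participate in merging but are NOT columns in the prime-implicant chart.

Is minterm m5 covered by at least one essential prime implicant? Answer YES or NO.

YES

[col 0] 00101, 00110*, 10010*, 10110*, 11000*, 11001*, 11010*, 11100*, 11101*
[col 1] -0110, 1-010, 10-10, 11-00*, 11-01*, 110-0, 1100-*, 1110-*
[col 2] 11-0-
Prime implicants: -0110, 00101, 1-010, 10-10, 11-0-, 110-0
PI chart (minterm → PIs covering it):
  5 | 00101  (sole → essential)
  6 | -0110  (sole → essential)
  18 | 1-010,10-10
  24 | 11-0-,110-0
  25 | 11-0-  (sole → essential)
  26 | 1-010,110-0
  28 | 11-0-  (sole → essential)
Essential prime implicants: -0110, 00101, 11-0-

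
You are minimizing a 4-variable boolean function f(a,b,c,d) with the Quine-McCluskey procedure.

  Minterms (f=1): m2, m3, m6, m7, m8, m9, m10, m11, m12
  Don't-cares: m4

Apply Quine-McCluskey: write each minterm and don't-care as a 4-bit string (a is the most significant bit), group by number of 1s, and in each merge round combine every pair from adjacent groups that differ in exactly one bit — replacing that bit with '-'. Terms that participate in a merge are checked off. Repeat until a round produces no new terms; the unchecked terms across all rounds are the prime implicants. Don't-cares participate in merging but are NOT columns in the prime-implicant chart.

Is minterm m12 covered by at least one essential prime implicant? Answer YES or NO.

NO

size-2^0 implicants → 0010(✓)  0011(✓)  0100(✓)  0110(✓)  0111(✓)  1000(✓)  1001(✓)  1010(✓)  1011(✓)  1100(✓)
size-2^1 implicants → -010(✓)  -011(✓)  -100  0-10(✓)  0-11(✓)  001-(✓)  01-0  011-(✓)  1-00  10-0(✓)  10-1(✓)  100-(✓)  101-(✓)
size-2^2 implicants → -01-  0-1-  10--
Unchecked terms (primes): -01-, -100, 0-1-, 01-0, 1-00, 10--
Minterm coverage:
  m2 ⊆ -01-,0-1-
  m3 ⊆ -01-,0-1-
  m6 ⊆ 0-1-,01-0
  m7 ⊆ 0-1- [E]
  m8 ⊆ 1-00,10--
  m9 ⊆ 10-- [E]
  m10 ⊆ -01-,10--
  m11 ⊆ -01-,10--
  m12 ⊆ -100,1-00
E = {0-1-, 10--}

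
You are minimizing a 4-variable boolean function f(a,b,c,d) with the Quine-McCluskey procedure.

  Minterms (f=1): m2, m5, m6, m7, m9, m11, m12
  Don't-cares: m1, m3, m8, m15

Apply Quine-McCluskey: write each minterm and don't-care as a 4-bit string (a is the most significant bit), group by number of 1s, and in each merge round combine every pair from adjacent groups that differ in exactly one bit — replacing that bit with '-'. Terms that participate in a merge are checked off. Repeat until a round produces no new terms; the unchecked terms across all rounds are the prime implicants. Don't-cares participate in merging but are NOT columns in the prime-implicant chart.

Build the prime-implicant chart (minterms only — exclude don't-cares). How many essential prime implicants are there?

3

[col 0] 0001*, 0010*, 0011*, 0101*, 0110*, 0111*, 1000*, 1001*, 1011*, 1100*, 1111*
[col 1] -001*, -011*, -111*, 0-01*, 0-10*, 0-11*, 00-1*, 001-*, 01-1*, 011-*, 1-00, 1-11*, 10-1*, 100-
[col 2] --11, -0-1, 0--1, 0-1-
Prime implicants: --11, -0-1, 0--1, 0-1-, 1-00, 100-
PI chart (minterm → PIs covering it):
  2 | 0-1-  (sole → essential)
  5 | 0--1  (sole → essential)
  6 | 0-1-  (sole → essential)
  7 | --11,0--1,0-1-
  9 | -0-1,100-
  11 | --11,-0-1
  12 | 1-00  (sole → essential)
Essential prime implicants: 0--1, 0-1-, 1-00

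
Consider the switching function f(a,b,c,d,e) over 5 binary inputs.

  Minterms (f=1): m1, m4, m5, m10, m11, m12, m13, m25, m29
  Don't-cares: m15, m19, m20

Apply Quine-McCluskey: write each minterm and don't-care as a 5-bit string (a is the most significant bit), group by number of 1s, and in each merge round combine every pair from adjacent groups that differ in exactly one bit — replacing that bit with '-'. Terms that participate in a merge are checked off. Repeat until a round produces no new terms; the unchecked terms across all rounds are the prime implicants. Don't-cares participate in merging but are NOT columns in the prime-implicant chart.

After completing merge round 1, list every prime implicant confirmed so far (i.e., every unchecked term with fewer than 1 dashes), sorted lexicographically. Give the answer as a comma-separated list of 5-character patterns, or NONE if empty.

10011

Round 0: 00001✓ 00100✓ 00101✓ 01010✓ 01011✓ 01100✓ 01101✓ 01111✓ 10011 10100✓ 11001✓ 11101✓
Round 1: -0100 -1101 0-100✓ 0-101✓ 00-01 0010-✓ 01-11 0101- 011-1 0110-✓ 11-01
Round 2: 0-10-
PIs = {-0100, -1101, 0-10-, 00-01, 01-11, 0101-, 011-1, 10011, 11-01}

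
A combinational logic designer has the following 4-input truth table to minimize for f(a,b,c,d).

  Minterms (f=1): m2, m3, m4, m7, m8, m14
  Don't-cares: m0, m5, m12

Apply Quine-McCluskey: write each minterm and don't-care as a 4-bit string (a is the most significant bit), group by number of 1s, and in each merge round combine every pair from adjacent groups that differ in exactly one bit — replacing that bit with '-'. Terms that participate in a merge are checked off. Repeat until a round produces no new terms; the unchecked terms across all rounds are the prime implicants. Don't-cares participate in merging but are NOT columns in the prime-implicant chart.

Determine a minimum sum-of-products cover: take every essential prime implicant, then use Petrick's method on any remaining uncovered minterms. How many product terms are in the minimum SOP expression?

size-2^0 implicants → 0000(✓)  0010(✓)  0011(✓)  0100(✓)  0101(✓)  0111(✓)  1000(✓)  1100(✓)  1110(✓)
size-2^1 implicants → -000(✓)  -100(✓)  0-00(✓)  0-11  00-0  001-  01-1  010-  1-00(✓)  11-0
size-2^2 implicants → --00
Unchecked terms (primes): --00, 0-11, 00-0, 001-, 01-1, 010-, 11-0
Minterm coverage:
  m2 ⊆ 00-0,001-
  m3 ⊆ 0-11,001-
  m4 ⊆ --00,010-
  m7 ⊆ 0-11,01-1
  m8 ⊆ --00 [E]
  m14 ⊆ 11-0 [E]
E = {--00, 11-0}
Petrick residual → 0-11, 00-0
Cover = c'd' + a'cd + a'b'd' + abd'  |cover|=4

4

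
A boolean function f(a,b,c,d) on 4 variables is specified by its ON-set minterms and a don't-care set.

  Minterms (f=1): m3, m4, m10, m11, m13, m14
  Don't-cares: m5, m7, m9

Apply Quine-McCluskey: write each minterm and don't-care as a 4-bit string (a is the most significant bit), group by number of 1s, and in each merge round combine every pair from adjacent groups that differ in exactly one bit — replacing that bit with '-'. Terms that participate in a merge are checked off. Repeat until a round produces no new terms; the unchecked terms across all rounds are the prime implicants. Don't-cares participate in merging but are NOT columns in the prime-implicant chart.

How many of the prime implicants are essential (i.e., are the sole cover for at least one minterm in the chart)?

size-2^0 implicants → 0011(✓)  0100(✓)  0101(✓)  0111(✓)  1001(✓)  1010(✓)  1011(✓)  1101(✓)  1110(✓)
size-2^1 implicants → -011  -101  0-11  01-1  010-  1-01  1-10  10-1  101-
Unchecked terms (primes): -011, -101, 0-11, 01-1, 010-, 1-01, 1-10, 10-1, 101-
Minterm coverage:
  m3 ⊆ -011,0-11
  m4 ⊆ 010- [E]
  m10 ⊆ 1-10,101-
  m11 ⊆ -011,10-1,101-
  m13 ⊆ -101,1-01
  m14 ⊆ 1-10 [E]
E = {010-, 1-10}

2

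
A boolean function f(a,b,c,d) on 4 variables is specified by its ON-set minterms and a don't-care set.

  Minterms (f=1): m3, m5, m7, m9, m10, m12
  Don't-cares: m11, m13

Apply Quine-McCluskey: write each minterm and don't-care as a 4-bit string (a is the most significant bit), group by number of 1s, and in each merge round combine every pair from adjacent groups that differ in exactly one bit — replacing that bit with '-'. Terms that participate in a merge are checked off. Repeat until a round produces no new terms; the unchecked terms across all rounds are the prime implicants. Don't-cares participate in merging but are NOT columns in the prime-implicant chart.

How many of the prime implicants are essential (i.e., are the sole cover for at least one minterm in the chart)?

2

[col 0] 0011*, 0101*, 0111*, 1001*, 1010*, 1011*, 1100*, 1101*
[col 1] -011, -101, 0-11, 01-1, 1-01, 10-1, 101-, 110-
Prime implicants: -011, -101, 0-11, 01-1, 1-01, 10-1, 101-, 110-
PI chart (minterm → PIs covering it):
  3 | -011,0-11
  5 | -101,01-1
  7 | 0-11,01-1
  9 | 1-01,10-1
  10 | 101-  (sole → essential)
  12 | 110-  (sole → essential)
Essential prime implicants: 101-, 110-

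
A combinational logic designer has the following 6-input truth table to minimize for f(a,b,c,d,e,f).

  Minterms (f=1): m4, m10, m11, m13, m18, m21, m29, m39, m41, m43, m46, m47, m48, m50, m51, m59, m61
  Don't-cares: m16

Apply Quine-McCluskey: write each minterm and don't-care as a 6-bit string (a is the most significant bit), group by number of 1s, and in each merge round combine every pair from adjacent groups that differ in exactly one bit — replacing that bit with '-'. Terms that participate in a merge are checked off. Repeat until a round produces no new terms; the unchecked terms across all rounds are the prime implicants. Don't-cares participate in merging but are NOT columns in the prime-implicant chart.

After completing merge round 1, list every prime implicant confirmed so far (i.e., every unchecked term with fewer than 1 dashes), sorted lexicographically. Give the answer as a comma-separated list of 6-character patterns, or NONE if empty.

size-2^0 implicants → 000100  001010(✓)  001011(✓)  001101(✓)  010000(✓)  010010(✓)  010101(✓)  011101(✓)  100111(✓)  101001(✓)  101011(✓)  101110(✓)  101111(✓)  110000(✓)  110010(✓)  110011(✓)  111011(✓)  111101(✓)
size-2^1 implicants → -01011  -10000(✓)  -10010(✓)  -11101  0-1101  00101-  01-101  0100-0(✓)  1-1011  10-111  101-11  1010-1  10111-  11-011  1100-0(✓)  11001-
size-2^2 implicants → -100-0
Unchecked terms (primes): -01011, -100-0, -11101, 0-1101, 000100, 00101-, 01-101, 1-1011, 10-111, 101-11, 1010-1, 10111-, 11-011, 11001-

000100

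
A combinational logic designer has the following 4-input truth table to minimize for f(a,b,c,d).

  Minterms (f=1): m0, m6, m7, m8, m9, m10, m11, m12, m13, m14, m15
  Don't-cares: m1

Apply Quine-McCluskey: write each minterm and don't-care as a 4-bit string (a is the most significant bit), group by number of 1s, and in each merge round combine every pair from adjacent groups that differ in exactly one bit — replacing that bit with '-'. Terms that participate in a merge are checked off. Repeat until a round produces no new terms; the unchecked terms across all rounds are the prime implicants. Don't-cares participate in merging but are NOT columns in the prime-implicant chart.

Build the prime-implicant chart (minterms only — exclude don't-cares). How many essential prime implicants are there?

3

[col 0] 0000*, 0001*, 0110*, 0111*, 1000*, 1001*, 1010*, 1011*, 1100*, 1101*, 1110*, 1111*
[col 1] -000*, -001*, -110*, -111*, 000-*, 011-*, 1-00*, 1-01*, 1-10*, 1-11*, 10-0*, 10-1*, 100-*, 101-*, 11-0*, 11-1*, 110-*, 111-*
[col 2] -00-, -11-, 1--0*, 1--1*, 1-0-*, 1-1-*, 10--*, 11--*
[col 3] 1---
Prime implicants: -00-, -11-, 1---
PI chart (minterm → PIs covering it):
  0 | -00-  (sole → essential)
  6 | -11-  (sole → essential)
  7 | -11-  (sole → essential)
  8 | -00-,1---
  9 | -00-,1---
  10 | 1---  (sole → essential)
  11 | 1---  (sole → essential)
  12 | 1---  (sole → essential)
  13 | 1---  (sole → essential)
  14 | -11-,1---
  15 | -11-,1---
Essential prime implicants: -00-, -11-, 1---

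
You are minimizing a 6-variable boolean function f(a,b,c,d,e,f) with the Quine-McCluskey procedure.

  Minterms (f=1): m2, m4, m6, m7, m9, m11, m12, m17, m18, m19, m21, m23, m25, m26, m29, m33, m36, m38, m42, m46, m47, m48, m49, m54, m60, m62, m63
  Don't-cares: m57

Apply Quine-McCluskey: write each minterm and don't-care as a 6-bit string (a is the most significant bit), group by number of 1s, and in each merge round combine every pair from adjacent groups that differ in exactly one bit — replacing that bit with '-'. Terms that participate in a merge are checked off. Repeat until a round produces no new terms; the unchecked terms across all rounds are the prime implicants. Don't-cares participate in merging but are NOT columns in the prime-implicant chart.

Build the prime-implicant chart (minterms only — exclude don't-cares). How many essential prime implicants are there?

11

Round 0: 000010✓ 000100✓ 000110✓ 000111✓ 001001✓ 001011✓ 001100✓ 010001✓ 010010✓ 010011✓ 010101✓ 010111✓ 011001✓ 011010✓ 011101✓ 100001✓ 100100✓ 100110✓ 101010✓ 101110✓ 101111✓ 110000✓ 110001✓ 110110✓ 111001✓ 111100✓ 111110✓ 111111✓
Round 1: -00100✓ -00110✓ -10001✓ -11001✓ 0-0010 0-0111 0-1001 00-100 000-10 0001-0✓ 00011- 0010-1 01-001✓ 01-010 01-101✓ 010-01✓ 010-11✓ 0100-1✓ 01001- 0101-1✓ 011-01✓ 1-0001 1-0110✓ 1-1110✓ 1-1111✓ 10-110✓ 1001-0✓ 101-10 10111-✓ 11-001✓ 11-110✓ 11000- 1111-0 11111-✓
Round 2: -001-0 -1-001 01--01 010--1 1--110 1-111-
PIs = {-001-0, -1-001, 0-0010, 0-0111, 0-1001, 00-100, 000-10, 00011-, 0010-1, 01--01, 01-010, 010--1, 01001-, 1--110, 1-0001, 1-111-, 101-10, 11000-, 1111-0}
Coverage chart:
  m2: 0-0010,000-10
  m4: -001-0,00-100
  m6: -001-0,000-10,00011-
  m7: 0-0111,00011-
  m9: 0-1001,0010-1
  m11: 0010-1 ←essential
  m12: 00-100 ←essential
  m17: -1-001,01--01,010--1
  m18: 0-0010,01-010,01001-
  m19: 010--1,01001-
  m21: 01--01,010--1
  m23: 0-0111,010--1
  m25: -1-001,0-1001,01--01
  m26: 01-010 ←essential
  m29: 01--01 ←essential
  m33: 1-0001 ←essential
  m36: -001-0 ←essential
  m38: -001-0,1--110
  m42: 101-10 ←essential
  m46: 1--110,1-111-,101-10
  m47: 1-111- ←essential
  m48: 11000- ←essential
  m49: -1-001,1-0001,11000-
  m54: 1--110 ←essential
  m60: 1111-0 ←essential
  m62: 1--110,1-111-,1111-0
  m63: 1-111- ←essential
Essential: -001-0, 00-100, 0010-1, 01--01, 01-010, 1--110, 1-0001, 1-111-, 101-10, 11000-, 1111-0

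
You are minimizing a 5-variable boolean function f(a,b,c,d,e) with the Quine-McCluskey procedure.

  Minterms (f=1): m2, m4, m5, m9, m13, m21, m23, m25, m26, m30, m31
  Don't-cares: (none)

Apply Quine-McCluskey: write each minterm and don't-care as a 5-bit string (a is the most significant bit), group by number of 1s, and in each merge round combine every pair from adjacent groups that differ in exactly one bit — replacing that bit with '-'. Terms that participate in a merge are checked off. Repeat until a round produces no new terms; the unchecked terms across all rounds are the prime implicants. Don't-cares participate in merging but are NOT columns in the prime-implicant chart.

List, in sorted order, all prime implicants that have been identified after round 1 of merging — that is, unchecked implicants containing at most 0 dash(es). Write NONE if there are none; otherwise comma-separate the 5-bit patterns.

00010

[col 0] 00010, 00100*, 00101*, 01001*, 01101*, 10101*, 10111*, 11001*, 11010*, 11110*, 11111*
[col 1] -0101, -1001, 0-101, 0010-, 01-01, 1-111, 101-1, 11-10, 1111-
Prime implicants: -0101, -1001, 0-101, 00010, 0010-, 01-01, 1-111, 101-1, 11-10, 1111-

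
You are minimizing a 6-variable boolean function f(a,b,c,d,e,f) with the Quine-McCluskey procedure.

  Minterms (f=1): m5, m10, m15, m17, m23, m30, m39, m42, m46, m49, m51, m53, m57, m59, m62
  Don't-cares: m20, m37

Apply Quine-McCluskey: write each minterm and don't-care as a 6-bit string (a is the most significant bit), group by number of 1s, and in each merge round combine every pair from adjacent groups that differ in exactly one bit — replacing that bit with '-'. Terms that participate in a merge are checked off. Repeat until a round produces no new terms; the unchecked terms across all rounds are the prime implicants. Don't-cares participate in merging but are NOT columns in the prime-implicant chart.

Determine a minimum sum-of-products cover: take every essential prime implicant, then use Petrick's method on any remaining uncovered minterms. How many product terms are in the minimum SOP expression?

size-2^0 implicants → 000101(✓)  001010(✓)  001111  010001(✓)  010100  010111  011110(✓)  100101(✓)  100111(✓)  101010(✓)  101110(✓)  110001(✓)  110011(✓)  110101(✓)  111001(✓)  111011(✓)  111110(✓)
size-2^1 implicants → -00101  -01010  -10001  -11110  1-0101  1-1110  1001-1  101-10  11-001(✓)  11-011(✓)  110-01  1100-1(✓)  1110-1(✓)
size-2^2 implicants → 11-0-1
Unchecked terms (primes): -00101, -01010, -10001, -11110, 001111, 010100, 010111, 1-0101, 1-1110, 1001-1, 101-10, 11-0-1, 110-01
Minterm coverage:
  m5 ⊆ -00101 [E]
  m10 ⊆ -01010 [E]
  m15 ⊆ 001111 [E]
  m17 ⊆ -10001 [E]
  m23 ⊆ 010111 [E]
  m30 ⊆ -11110 [E]
  m39 ⊆ 1001-1 [E]
  m42 ⊆ -01010,101-10
  m46 ⊆ 1-1110,101-10
  m49 ⊆ -10001,11-0-1,110-01
  m51 ⊆ 11-0-1 [E]
  m53 ⊆ 1-0101,110-01
  m57 ⊆ 11-0-1 [E]
  m59 ⊆ 11-0-1 [E]
  m62 ⊆ -11110,1-1110
E = {-00101, -01010, -10001, -11110, 001111, 010111, 1001-1, 11-0-1}
Petrick residual → 1-0101, 1-1110
Cover = b'c'de'f + b'cd'ef' + bc'd'e'f + bcdef' + a'b'cdef + a'bc'def + ac'de'f + acdef' + ab'c'df + abd'f  |cover|=10

10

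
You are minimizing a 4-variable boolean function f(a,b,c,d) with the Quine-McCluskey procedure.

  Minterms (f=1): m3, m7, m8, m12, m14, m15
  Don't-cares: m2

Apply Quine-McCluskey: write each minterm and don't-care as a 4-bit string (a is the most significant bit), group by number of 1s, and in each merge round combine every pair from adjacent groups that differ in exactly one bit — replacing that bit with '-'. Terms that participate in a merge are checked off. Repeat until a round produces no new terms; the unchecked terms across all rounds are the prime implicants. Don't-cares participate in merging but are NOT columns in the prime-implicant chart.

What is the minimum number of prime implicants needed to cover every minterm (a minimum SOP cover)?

3

[col 0] 0010*, 0011*, 0111*, 1000*, 1100*, 1110*, 1111*
[col 1] -111, 0-11, 001-, 1-00, 11-0, 111-
Prime implicants: -111, 0-11, 001-, 1-00, 11-0, 111-
PI chart (minterm → PIs covering it):
  3 | 0-11,001-
  7 | -111,0-11
  8 | 1-00  (sole → essential)
  12 | 1-00,11-0
  14 | 11-0,111-
  15 | -111,111-
Essential prime implicants: 1-00
Petrick residual → 0-11, 111-
Minimum SOP uses 3 PIs: a'cd + ac'd' + abc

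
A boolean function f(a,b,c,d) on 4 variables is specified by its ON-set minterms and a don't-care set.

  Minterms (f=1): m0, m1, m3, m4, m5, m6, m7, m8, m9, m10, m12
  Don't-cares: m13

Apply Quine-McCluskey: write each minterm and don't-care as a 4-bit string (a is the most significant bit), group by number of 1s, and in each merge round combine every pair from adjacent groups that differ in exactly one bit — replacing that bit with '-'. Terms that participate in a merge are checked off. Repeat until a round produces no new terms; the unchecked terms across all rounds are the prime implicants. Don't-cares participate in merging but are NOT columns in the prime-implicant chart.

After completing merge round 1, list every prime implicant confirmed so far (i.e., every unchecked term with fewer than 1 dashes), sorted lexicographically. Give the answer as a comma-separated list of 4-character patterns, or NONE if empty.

size-2^0 implicants → 0000(✓)  0001(✓)  0011(✓)  0100(✓)  0101(✓)  0110(✓)  0111(✓)  1000(✓)  1001(✓)  1010(✓)  1100(✓)  1101(✓)
size-2^1 implicants → -000(✓)  -001(✓)  -100(✓)  -101(✓)  0-00(✓)  0-01(✓)  0-11(✓)  00-1(✓)  000-(✓)  01-0(✓)  01-1(✓)  010-(✓)  011-(✓)  1-00(✓)  1-01(✓)  10-0  100-(✓)  110-(✓)
size-2^2 implicants → --00(✓)  --01(✓)  -00-(✓)  -10-(✓)  0--1  0-0-(✓)  01--  1-0-(✓)
size-2^3 implicants → --0-
Unchecked terms (primes): --0-, 0--1, 01--, 10-0

NONE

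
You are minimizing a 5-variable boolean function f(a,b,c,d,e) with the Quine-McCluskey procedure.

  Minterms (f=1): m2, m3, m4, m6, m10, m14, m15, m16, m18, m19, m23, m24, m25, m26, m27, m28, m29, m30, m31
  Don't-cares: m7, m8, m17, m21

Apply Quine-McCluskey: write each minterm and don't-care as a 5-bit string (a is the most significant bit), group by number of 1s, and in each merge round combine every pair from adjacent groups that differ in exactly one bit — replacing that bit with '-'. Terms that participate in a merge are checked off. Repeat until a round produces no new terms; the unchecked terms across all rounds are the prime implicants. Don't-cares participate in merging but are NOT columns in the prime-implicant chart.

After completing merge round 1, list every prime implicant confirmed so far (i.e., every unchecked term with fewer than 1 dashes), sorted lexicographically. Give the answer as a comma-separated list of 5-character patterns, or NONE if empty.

Round 0: 00010✓ 00011✓ 00100✓ 00110✓ 00111✓ 01000✓ 01010✓ 01110✓ 01111✓ 10000✓ 10001✓ 10010✓ 10011✓ 10101✓ 10111✓ 11000✓ 11001✓ 11010✓ 11011✓ 11100✓ 11101✓ 11110✓ 11111✓
Round 1: -0010✓ -0011✓ -0111✓ -1000✓ -1010✓ -1110✓ -1111✓ 0-010✓ 0-110✓ 0-111✓ 00-10✓ 00-11✓ 0001-✓ 001-0 0011-✓ 01-10✓ 010-0✓ 0111-✓ 1-000✓ 1-001✓ 1-010✓ 1-011✓ 1-101✓ 1-111✓ 10-01✓ 10-11✓ 100-0✓ 100-1✓ 1000-✓ 1001-✓ 101-1✓ 11-00✓ 11-01✓ 11-10✓ 11-11✓ 110-0✓ 110-1✓ 1100-✓ 1101-✓ 111-0✓ 111-1✓ 1110-✓ 1111-✓
Round 2: --010 --111 -0-11 -001- -1-10 -10-0 -111- 0--10 0-11- 00-1- 1--01✓ 1--11✓ 1-0-0✓ 1-0-1✓ 1-00-✓ 1-01-✓ 1-1-1✓ 10--1✓ 100--✓ 11--0✓ 11--1✓ 11-0-✓ 11-1-✓ 110--✓ 111--✓
Round 3: 1---1 1-0-- 11---
PIs = {--010, --111, -0-11, -001-, -1-10, -10-0, -111-, 0--10, 0-11-, 00-1-, 001-0, 1---1, 1-0--, 11---}

NONE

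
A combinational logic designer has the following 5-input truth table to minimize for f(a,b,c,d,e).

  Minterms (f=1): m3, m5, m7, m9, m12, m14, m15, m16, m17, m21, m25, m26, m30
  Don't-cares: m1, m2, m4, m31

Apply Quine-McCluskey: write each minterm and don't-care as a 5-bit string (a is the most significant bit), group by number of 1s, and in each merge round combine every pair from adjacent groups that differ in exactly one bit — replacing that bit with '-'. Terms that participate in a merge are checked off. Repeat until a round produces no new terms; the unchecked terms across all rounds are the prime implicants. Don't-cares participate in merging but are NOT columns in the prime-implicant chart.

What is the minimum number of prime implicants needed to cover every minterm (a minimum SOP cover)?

size-2^0 implicants → 00001(✓)  00010(✓)  00011(✓)  00100(✓)  00101(✓)  00111(✓)  01001(✓)  01100(✓)  01110(✓)  01111(✓)  10000(✓)  10001(✓)  10101(✓)  11001(✓)  11010(✓)  11110(✓)  11111(✓)
size-2^1 implicants → -0001(✓)  -0101(✓)  -1001(✓)  -1110(✓)  -1111(✓)  0-001(✓)  0-100  0-111  00-01(✓)  00-11(✓)  000-1(✓)  0001-  001-1(✓)  0010-  011-0  0111-(✓)  1-001(✓)  10-01(✓)  1000-  11-10  1111-(✓)
size-2^2 implicants → --001  -0-01  -111-  00--1
Unchecked terms (primes): --001, -0-01, -111-, 0-100, 0-111, 00--1, 0001-, 0010-, 011-0, 1000-, 11-10
Minterm coverage:
  m3 ⊆ 00--1,0001-
  m5 ⊆ -0-01,00--1,0010-
  m7 ⊆ 0-111,00--1
  m9 ⊆ --001 [E]
  m12 ⊆ 0-100,011-0
  m14 ⊆ -111-,011-0
  m15 ⊆ -111-,0-111
  m16 ⊆ 1000- [E]
  m17 ⊆ --001,-0-01,1000-
  m21 ⊆ -0-01 [E]
  m25 ⊆ --001 [E]
  m26 ⊆ 11-10 [E]
  m30 ⊆ -111-,11-10
E = {--001, -0-01, 1000-, 11-10}
Petrick residual → -111-, 0-100, 00--1
Cover = c'd'e + b'd'e + bcd + a'cd'e' + a'b'e + ab'c'd' + abde'  |cover|=7

7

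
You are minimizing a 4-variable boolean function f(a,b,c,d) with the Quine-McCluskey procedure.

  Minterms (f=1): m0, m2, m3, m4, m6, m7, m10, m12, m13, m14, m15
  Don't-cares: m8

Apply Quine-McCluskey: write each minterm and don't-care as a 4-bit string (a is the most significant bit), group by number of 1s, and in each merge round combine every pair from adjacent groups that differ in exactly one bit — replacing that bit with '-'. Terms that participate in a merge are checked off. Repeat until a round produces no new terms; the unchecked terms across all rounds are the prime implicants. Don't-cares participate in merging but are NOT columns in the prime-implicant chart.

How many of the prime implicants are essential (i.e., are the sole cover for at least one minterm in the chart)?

[col 0] 0000*, 0010*, 0011*, 0100*, 0110*, 0111*, 1000*, 1010*, 1100*, 1101*, 1110*, 1111*
[col 1] -000*, -010*, -100*, -110*, -111*, 0-00*, 0-10*, 0-11*, 00-0*, 001-*, 01-0*, 011-*, 1-00*, 1-10*, 10-0*, 11-0*, 11-1*, 110-*, 111-*
[col 2] --00*, --10*, -0-0*, -1-0*, -11-, 0--0*, 0-1-, 1--0*, 11--
[col 3] ---0
Prime implicants: ---0, -11-, 0-1-, 11--
PI chart (minterm → PIs covering it):
  0 | ---0  (sole → essential)
  2 | ---0,0-1-
  3 | 0-1-  (sole → essential)
  4 | ---0  (sole → essential)
  6 | ---0,-11-,0-1-
  7 | -11-,0-1-
  10 | ---0  (sole → essential)
  12 | ---0,11--
  13 | 11--  (sole → essential)
  14 | ---0,-11-,11--
  15 | -11-,11--
Essential prime implicants: ---0, 0-1-, 11--

3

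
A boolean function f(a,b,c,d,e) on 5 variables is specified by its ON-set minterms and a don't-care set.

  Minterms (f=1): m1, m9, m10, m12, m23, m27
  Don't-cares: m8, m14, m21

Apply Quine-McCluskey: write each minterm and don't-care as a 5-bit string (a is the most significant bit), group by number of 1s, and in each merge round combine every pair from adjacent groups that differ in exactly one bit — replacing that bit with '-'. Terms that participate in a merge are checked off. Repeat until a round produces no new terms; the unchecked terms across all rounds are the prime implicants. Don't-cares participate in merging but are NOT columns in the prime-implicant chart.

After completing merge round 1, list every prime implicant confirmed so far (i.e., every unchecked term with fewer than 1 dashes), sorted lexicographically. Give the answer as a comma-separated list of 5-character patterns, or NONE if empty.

11011

size-2^0 implicants → 00001(✓)  01000(✓)  01001(✓)  01010(✓)  01100(✓)  01110(✓)  10101(✓)  10111(✓)  11011
size-2^1 implicants → 0-001  01-00(✓)  01-10(✓)  010-0(✓)  0100-  011-0(✓)  101-1
size-2^2 implicants → 01--0
Unchecked terms (primes): 0-001, 01--0, 0100-, 101-1, 11011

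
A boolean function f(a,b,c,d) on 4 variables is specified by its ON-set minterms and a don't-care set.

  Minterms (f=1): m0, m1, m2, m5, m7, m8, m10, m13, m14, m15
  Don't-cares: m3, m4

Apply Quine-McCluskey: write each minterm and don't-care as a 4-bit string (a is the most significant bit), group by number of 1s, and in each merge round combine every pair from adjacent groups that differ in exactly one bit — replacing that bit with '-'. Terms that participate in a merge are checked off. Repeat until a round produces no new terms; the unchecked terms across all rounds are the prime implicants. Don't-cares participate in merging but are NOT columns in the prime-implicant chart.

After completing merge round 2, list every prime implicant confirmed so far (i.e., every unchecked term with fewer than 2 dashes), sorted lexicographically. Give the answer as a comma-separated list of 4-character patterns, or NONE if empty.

size-2^0 implicants → 0000(✓)  0001(✓)  0010(✓)  0011(✓)  0100(✓)  0101(✓)  0111(✓)  1000(✓)  1010(✓)  1101(✓)  1110(✓)  1111(✓)
size-2^1 implicants → -000(✓)  -010(✓)  -101(✓)  -111(✓)  0-00(✓)  0-01(✓)  0-11(✓)  00-0(✓)  00-1(✓)  000-(✓)  001-(✓)  01-1(✓)  010-(✓)  1-10  10-0(✓)  11-1(✓)  111-
size-2^2 implicants → -0-0  -1-1  0--1  0-0-  00--
Unchecked terms (primes): -0-0, -1-1, 0--1, 0-0-, 00--, 1-10, 111-

1-10, 111-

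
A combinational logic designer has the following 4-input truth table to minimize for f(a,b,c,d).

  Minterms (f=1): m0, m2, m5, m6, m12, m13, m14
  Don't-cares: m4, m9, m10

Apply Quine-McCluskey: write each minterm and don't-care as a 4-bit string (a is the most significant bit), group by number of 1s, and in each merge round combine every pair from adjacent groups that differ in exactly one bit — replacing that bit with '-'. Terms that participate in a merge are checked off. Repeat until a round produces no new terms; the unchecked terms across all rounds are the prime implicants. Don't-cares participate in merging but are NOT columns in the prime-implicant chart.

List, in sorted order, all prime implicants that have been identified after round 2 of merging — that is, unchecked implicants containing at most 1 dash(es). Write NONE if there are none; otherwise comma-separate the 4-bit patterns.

1-01

size-2^0 implicants → 0000(✓)  0010(✓)  0100(✓)  0101(✓)  0110(✓)  1001(✓)  1010(✓)  1100(✓)  1101(✓)  1110(✓)
size-2^1 implicants → -010(✓)  -100(✓)  -101(✓)  -110(✓)  0-00(✓)  0-10(✓)  00-0(✓)  01-0(✓)  010-(✓)  1-01  1-10(✓)  11-0(✓)  110-(✓)
size-2^2 implicants → --10  -1-0  -10-  0--0
Unchecked terms (primes): --10, -1-0, -10-, 0--0, 1-01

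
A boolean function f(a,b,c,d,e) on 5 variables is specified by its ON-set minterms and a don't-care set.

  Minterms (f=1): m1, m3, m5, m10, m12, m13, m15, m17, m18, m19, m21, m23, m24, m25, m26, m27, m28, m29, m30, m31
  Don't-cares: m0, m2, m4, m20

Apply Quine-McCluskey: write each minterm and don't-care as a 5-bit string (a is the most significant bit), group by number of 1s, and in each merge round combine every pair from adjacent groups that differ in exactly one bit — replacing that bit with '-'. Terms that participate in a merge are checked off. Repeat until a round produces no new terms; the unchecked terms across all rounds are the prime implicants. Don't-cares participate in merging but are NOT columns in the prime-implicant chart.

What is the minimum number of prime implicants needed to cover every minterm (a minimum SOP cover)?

Round 0: 00000✓ 00001✓ 00010✓ 00011✓ 00100✓ 00101✓ 01010✓ 01100✓ 01101✓ 01111✓ 10001✓ 10010✓ 10011✓ 10100✓ 10101✓ 10111✓ 11000✓ 11001✓ 11010✓ 11011✓ 11100✓ 11101✓ 11110✓ 11111✓
Round 1: -0001✓ -0010✓ -0011✓ -0100✓ -0101✓ -1010✓ -1100✓ -1101✓ -1111✓ 0-010✓ 0-100✓ 0-101✓ 00-00✓ 00-01✓ 000-0✓ 000-1✓ 0000-✓ 0001-✓ 0010-✓ 011-1✓ 0110-✓ 1-001✓ 1-010✓ 1-011✓ 1-100✓ 1-101✓ 1-111✓ 10-01✓ 10-11✓ 100-1✓ 1001-✓ 101-1✓ 1010-✓ 11-00✓ 11-01✓ 11-10✓ 11-11✓ 110-0✓ 110-1✓ 1100-✓ 1101-✓ 111-0✓ 111-1✓ 1110-✓ 1111-✓
Round 2: --010 --100✓ --101✓ -0-01 -00-1 -001- -010-✓ -11-1 -110-✓ 0-10-✓ 00-0- 000-- 1--01✓ 1--11✓ 1-0-1✓ 1-01- 1-1-1✓ 1-10-✓ 10--1✓ 11--0✓ 11--1✓ 11-0-✓ 11-1-✓ 110--✓ 111--✓
Round 3: --10- 1---1 11---
PIs = {--010, --10-, -0-01, -00-1, -001-, -11-1, 00-0-, 000--, 1---1, 1-01-, 11---}
Coverage chart:
  m1: -0-01,-00-1,00-0-,000--
  m3: -00-1,-001-,000--
  m5: --10-,-0-01,00-0-
  m10: --010 ←essential
  m12: --10- ←essential
  m13: --10-,-11-1
  m15: -11-1 ←essential
  m17: -0-01,-00-1,1---1
  m18: --010,-001-,1-01-
  m19: -00-1,-001-,1---1,1-01-
  m21: --10-,-0-01,1---1
  m23: 1---1 ←essential
  m24: 11--- ←essential
  m25: 1---1,11---
  m26: --010,1-01-,11---
  m27: 1---1,1-01-,11---
  m28: --10-,11---
  m29: --10-,-11-1,1---1,11---
  m30: 11--- ←essential
  m31: -11-1,1---1,11---
Essential: --010, --10-, -11-1, 1---1, 11---
Petrick residual → -00-1
Min cover (6 terms): c'de' + cd' + b'c'e + bce + ae + ab

6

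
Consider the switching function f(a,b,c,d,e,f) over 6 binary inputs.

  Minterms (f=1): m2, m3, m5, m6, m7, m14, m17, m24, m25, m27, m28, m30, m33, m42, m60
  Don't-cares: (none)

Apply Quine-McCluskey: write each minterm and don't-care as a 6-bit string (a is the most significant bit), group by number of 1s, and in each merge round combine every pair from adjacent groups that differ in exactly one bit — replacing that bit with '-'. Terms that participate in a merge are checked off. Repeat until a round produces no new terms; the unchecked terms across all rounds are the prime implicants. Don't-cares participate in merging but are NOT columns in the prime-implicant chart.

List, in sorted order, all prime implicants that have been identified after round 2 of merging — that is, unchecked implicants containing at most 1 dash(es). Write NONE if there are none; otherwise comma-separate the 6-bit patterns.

-11100, 0-1110, 00-110, 0001-1, 01-001, 011-00, 0110-1, 01100-, 0111-0, 100001, 101010

size-2^0 implicants → 000010(✓)  000011(✓)  000101(✓)  000110(✓)  000111(✓)  001110(✓)  010001(✓)  011000(✓)  011001(✓)  011011(✓)  011100(✓)  011110(✓)  100001  101010  111100(✓)
size-2^1 implicants → -11100  0-1110  00-110  000-10(✓)  000-11(✓)  00001-(✓)  0001-1  00011-(✓)  01-001  011-00  0110-1  01100-  0111-0
size-2^2 implicants → 000-1-
Unchecked terms (primes): -11100, 0-1110, 00-110, 000-1-, 0001-1, 01-001, 011-00, 0110-1, 01100-, 0111-0, 100001, 101010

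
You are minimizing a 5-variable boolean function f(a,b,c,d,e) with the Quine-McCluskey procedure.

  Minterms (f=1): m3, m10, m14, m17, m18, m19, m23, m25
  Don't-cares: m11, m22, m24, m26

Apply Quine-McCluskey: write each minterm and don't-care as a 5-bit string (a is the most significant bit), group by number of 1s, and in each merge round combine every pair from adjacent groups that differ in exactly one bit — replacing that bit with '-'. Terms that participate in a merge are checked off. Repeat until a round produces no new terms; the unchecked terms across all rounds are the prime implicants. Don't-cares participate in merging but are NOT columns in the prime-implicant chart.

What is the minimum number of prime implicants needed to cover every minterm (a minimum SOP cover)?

[col 0] 00011*, 01010*, 01011*, 01110*, 10001*, 10010*, 10011*, 10110*, 10111*, 11000*, 11001*, 11010*
[col 1] -0011, -1010, 0-011, 01-10, 0101-, 1-001, 1-010, 10-10*, 10-11*, 100-1, 1001-*, 1011-*, 110-0, 1100-
[col 2] 10-1-
Prime implicants: -0011, -1010, 0-011, 01-10, 0101-, 1-001, 1-010, 10-1-, 100-1, 110-0, 1100-
PI chart (minterm → PIs covering it):
  3 | -0011,0-011
  10 | -1010,01-10,0101-
  14 | 01-10  (sole → essential)
  17 | 1-001,100-1
  18 | 1-010,10-1-
  19 | -0011,10-1-,100-1
  23 | 10-1-  (sole → essential)
  25 | 1-001,1100-
Essential prime implicants: 01-10, 10-1-
Petrick residual → -0011, 1-001
Minimum SOP uses 4 PIs: b'c'de + a'bde' + ac'd'e + ab'd

4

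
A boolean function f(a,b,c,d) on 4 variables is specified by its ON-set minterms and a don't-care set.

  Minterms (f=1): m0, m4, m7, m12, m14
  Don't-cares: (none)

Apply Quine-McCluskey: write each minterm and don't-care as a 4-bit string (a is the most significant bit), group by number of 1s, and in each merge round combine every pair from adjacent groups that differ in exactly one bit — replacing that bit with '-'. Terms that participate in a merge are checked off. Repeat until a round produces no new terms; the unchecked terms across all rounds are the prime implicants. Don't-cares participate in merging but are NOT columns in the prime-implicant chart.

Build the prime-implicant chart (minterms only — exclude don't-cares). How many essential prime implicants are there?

3

[col 0] 0000*, 0100*, 0111, 1100*, 1110*
[col 1] -100, 0-00, 11-0
Prime implicants: -100, 0-00, 0111, 11-0
PI chart (minterm → PIs covering it):
  0 | 0-00  (sole → essential)
  4 | -100,0-00
  7 | 0111  (sole → essential)
  12 | -100,11-0
  14 | 11-0  (sole → essential)
Essential prime implicants: 0-00, 0111, 11-0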